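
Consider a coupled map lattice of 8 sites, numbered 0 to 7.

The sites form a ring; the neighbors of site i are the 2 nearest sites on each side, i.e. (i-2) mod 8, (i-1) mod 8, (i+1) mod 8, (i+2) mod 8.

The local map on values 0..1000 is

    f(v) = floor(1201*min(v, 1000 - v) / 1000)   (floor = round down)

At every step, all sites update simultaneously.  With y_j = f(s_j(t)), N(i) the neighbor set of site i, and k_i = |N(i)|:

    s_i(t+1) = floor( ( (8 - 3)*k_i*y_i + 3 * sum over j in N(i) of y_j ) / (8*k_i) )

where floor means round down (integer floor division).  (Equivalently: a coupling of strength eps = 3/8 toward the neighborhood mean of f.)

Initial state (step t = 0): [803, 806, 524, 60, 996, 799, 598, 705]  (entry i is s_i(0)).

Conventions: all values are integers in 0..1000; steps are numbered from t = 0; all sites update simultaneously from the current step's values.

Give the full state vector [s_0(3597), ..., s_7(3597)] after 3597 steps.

Simulating step by step:
t=0: [803, 806, 524, 60, 996, 799, 598, 705]
t=1: [301, 260, 407, 143, 130, 236, 379, 332]
t=2: [380, 327, 398, 223, 228, 287, 396, 381]
t=3: [453, 400, 428, 306, 317, 353, 440, 441]
t=4: [532, 483, 487, 397, 409, 433, 505, 515]
t=5: [570, 569, 562, 501, 510, 525, 573, 575]
t=6: [516, 524, 536, 580, 574, 563, 524, 517]
t=7: [576, 565, 551, 517, 521, 530, 562, 573]
t=8: [514, 526, 541, 568, 566, 558, 531, 518]
t=9: [576, 564, 549, 527, 528, 535, 559, 571]
t=10: [515, 526, 541, 560, 559, 552, 532, 520]
t=11: [575, 565, 551, 535, 534, 542, 559, 571]
t=12: [516, 525, 538, 552, 553, 546, 530, 519]
t=13: [575, 567, 554, 542, 541, 548, 562, 572]
t=14: [515, 522, 534, 545, 546, 539, 527, 517]
t=15: [577, 571, 560, 550, 549, 555, 566, 575]
t=16: [511, 517, 527, 536, 537, 531, 521, 513]
t=17: [583, 577, 568, 560, 559, 564, 574, 581]
t=18: [503, 509, 517, 524, 525, 521, 512, 505]
t=19: [592, 587, 580, 573, 573, 576, 585, 591]
t=20: [492, 497, 503, 509, 509, 506, 498, 493]
t=21: [592, 594, 594, 590, 590, 592, 595, 592]
t=22: [489, 488, 488, 490, 490, 490, 487, 489]
t=23: [586, 586, 586, 587, 587, 587, 585, 586]
t=24: [497, 496, 496, 496, 496, 496, 497, 497]
t=25: [595, 595, 595, 595, 595, 595, 595, 595]
t=26: [486, 486, 486, 486, 486, 486, 486, 486]
t=27: [583, 583, 583, 583, 583, 583, 583, 583]
t=28: [500, 500, 500, 500, 500, 500, 500, 500]
t=29: [600, 600, 600, 600, 600, 600, 600, 600]
t=30: [480, 480, 480, 480, 480, 480, 480, 480]
t=31: [576, 576, 576, 576, 576, 576, 576, 576]
t=32: [509, 509, 509, 509, 509, 509, 509, 509]
t=33: [589, 589, 589, 589, 589, 589, 589, 589]
t=34: [493, 493, 493, 493, 493, 493, 493, 493]
t=35: [592, 592, 592, 592, 592, 592, 592, 592]
t=36: [490, 490, 490, 490, 490, 490, 490, 490]
t=37: [588, 588, 588, 588, 588, 588, 588, 588]
t=38: [494, 494, 494, 494, 494, 494, 494, 494]
t=39: [593, 593, 593, 593, 593, 593, 593, 593]
t=40: [488, 488, 488, 488, 488, 488, 488, 488]
t=41: [586, 586, 586, 586, 586, 586, 586, 586]
t=42: [497, 497, 497, 497, 497, 497, 497, 497]
t=43: [596, 596, 596, 596, 596, 596, 596, 596]
t=44: [485, 485, 485, 485, 485, 485, 485, 485]
t=45: [582, 582, 582, 582, 582, 582, 582, 582]
t=46: [502, 502, 502, 502, 502, 502, 502, 502]
t=47: [598, 598, 598, 598, 598, 598, 598, 598]
t=48: [482, 482, 482, 482, 482, 482, 482, 482]
t=49: [578, 578, 578, 578, 578, 578, 578, 578]
t=50: [506, 506, 506, 506, 506, 506, 506, 506]
t=51: [593, 593, 593, 593, 593, 593, 593, 593]

Answer: [582, 582, 582, 582, 582, 582, 582, 582]
Key observation: The state at step 39, [593, 593, 593, 593, 593, 593, 593, 593], reappears at step 51: the system is in a cycle of period 12 from step 39 on.  Therefore the state at step 3597 equals the state at step 39 + ((3597 - 39) mod 12) = 45, which is [582, 582, 582, 582, 582, 582, 582, 582].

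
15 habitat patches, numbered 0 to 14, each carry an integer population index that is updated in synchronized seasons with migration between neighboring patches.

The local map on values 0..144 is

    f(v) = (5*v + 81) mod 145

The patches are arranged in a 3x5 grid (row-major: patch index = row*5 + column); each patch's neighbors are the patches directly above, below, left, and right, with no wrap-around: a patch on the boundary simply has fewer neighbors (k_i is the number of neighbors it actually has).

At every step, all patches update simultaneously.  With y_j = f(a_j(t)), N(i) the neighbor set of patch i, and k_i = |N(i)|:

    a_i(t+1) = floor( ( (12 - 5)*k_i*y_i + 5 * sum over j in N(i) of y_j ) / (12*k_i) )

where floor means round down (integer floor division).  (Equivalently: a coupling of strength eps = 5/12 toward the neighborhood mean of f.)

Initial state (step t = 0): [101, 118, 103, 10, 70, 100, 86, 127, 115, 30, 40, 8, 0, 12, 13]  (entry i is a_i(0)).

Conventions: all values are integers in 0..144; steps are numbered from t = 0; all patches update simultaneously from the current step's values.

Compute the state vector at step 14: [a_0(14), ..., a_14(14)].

Simulating step by step:
t=0: [101, 118, 103, 10, 70, 100, 86, 127, 115, 30, 40, 8, 0, 12, 13]
t=1: [22, 66, 59, 108, 127, 30, 80, 105, 95, 80, 104, 111, 102, 104, 47]
t=2: [69, 95, 76, 71, 97, 65, 56, 42, 84, 66, 41, 43, 20, 34, 29]
t=3: [128, 102, 32, 31, 101, 116, 66, 21, 62, 109, 107, 37, 36, 87, 94]
t=4: [101, 56, 75, 81, 32, 88, 97, 69, 85, 57, 63, 108, 101, 93, 94]
t=5: [36, 63, 48, 55, 82, 83, 111, 103, 80, 83, 88, 57, 43, 91, 106]
t=6: [102, 90, 44, 56, 59, 71, 59, 23, 52, 54, 78, 64, 30, 70, 51]
t=7: [26, 71, 36, 61, 77, 19, 77, 54, 63, 61, 44, 93, 92, 107, 68]
t=8: [45, 30, 89, 91, 58, 33, 39, 72, 91, 93, 36, 85, 90, 68, 103]
t=9: [48, 83, 79, 96, 91, 95, 103, 47, 95, 92, 103, 89, 84, 106, 59]
t=10: [56, 47, 53, 110, 107, 79, 40, 40, 100, 104, 53, 66, 59, 56, 78]
t=11: [55, 51, 62, 42, 36, 60, 113, 108, 29, 22, 66, 109, 95, 58, 40]
t=12: [67, 59, 71, 41, 77, 88, 61, 62, 64, 73, 99, 69, 93, 94, 105]
t=13: [109, 81, 46, 102, 49, 100, 98, 92, 103, 29, 128, 127, 113, 102, 41]
t=14: [37, 57, 35, 16, 40, 45, 109, 86, 31, 74, 110, 126, 73, 37, 101]

Answer: [37, 57, 35, 16, 40, 45, 109, 86, 31, 74, 110, 126, 73, 37, 101]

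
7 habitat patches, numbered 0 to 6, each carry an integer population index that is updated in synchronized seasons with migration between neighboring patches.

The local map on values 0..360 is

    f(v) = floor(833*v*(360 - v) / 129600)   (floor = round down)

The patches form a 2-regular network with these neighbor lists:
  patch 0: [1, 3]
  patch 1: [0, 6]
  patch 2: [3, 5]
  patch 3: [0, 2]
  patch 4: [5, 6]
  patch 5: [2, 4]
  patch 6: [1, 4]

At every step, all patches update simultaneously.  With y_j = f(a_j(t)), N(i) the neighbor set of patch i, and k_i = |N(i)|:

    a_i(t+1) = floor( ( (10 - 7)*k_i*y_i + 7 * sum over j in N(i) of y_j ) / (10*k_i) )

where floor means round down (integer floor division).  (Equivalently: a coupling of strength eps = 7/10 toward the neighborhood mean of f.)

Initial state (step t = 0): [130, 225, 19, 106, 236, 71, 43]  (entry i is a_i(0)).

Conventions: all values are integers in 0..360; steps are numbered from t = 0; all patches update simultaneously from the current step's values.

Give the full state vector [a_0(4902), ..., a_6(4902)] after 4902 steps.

Simulating step by step:
t=0: [130, 225, 19, 106, 236, 71, 43]
t=1: [186, 156, 118, 133, 132, 119, 160]
t=2: [201, 205, 187, 195, 194, 186, 200]
t=3: [205, 204, 207, 206, 206, 206, 205]
t=4: [203, 204, 203, 203, 203, 203, 203]
t=5: [204, 204, 204, 204, 204, 204, 204]
t=6: [204, 204, 204, 204, 204, 204, 204]

Answer: [204, 204, 204, 204, 204, 204, 204]
Key observation: The state at step 5, [204, 204, 204, 204, 204, 204, 204], reappears at step 6: the system is in a cycle of period 1 from step 5 on.  Therefore the state at step 4902 equals the state at step 5 + ((4902 - 5) mod 1) = 5, which is [204, 204, 204, 204, 204, 204, 204].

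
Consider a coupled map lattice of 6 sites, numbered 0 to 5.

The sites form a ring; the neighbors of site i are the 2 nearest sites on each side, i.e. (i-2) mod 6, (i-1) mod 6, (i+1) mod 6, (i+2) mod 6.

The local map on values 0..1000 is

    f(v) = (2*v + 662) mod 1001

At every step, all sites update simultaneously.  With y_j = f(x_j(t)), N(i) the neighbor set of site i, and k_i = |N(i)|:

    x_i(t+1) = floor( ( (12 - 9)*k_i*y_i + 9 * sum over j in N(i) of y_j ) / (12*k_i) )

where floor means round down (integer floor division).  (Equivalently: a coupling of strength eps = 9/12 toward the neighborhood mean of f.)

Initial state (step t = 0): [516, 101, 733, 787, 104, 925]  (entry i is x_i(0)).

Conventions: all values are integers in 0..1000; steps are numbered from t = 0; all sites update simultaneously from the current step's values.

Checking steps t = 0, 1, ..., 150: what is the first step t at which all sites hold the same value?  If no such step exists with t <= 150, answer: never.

Simulating step by step:
t=0: [516, 101, 733, 787, 104, 925]  (not all equal)
t=1: [617, 509, 530, 502, 510, 626]  (not all equal)
t=2: [785, 768, 727, 727, 769, 775]  (not all equal)
t=3: [192, 174, 166, 163, 174, 190]  (not all equal)
t=4: [208, 390, 445, 444, 390, 207]  (not all equal)
t=5: [302, 345, 420, 420, 345, 301]  (not all equal)
t=6: [341, 374, 400, 400, 374, 341]  (not all equal)
t=7: [389, 403, 419, 419, 403, 389]  (not all equal)
t=8: [460, 468, 475, 475, 468, 460]  (not all equal)
t=9: [592, 596, 600, 600, 596, 592]  (not all equal)
t=10: [851, 853, 855, 855, 853, 851]  (not all equal)
t=11: [365, 366, 367, 367, 366, 365]  (not all equal)
t=12: [392, 393, 393, 393, 393, 392]  (not all equal)
t=13: [446, 446, 446, 446, 446, 446]  (all equal)

Answer: 13
Key observation: Synchronization is absorbing here: once all sites are equal they stay equal, and step 13 is the first all-equal step.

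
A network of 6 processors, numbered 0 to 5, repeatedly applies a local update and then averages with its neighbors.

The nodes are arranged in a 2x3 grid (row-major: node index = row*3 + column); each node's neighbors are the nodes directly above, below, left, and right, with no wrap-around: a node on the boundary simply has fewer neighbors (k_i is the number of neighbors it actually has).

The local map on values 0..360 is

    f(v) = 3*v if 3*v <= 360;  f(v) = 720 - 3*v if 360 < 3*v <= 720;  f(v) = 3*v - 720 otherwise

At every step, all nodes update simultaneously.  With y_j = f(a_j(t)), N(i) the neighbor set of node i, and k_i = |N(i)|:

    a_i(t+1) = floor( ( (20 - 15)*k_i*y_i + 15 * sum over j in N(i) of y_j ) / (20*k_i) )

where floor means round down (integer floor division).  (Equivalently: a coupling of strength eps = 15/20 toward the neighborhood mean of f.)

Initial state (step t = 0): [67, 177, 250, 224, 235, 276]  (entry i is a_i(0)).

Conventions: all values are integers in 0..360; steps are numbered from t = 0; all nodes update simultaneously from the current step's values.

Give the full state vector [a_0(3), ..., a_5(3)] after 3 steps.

Answer: [176, 120, 123, 112, 114, 51]

Derivation:
t=0: [67, 177, 250, 224, 235, 276]
t=1: [139, 108, 118, 93, 90, 43]
t=2: [301, 312, 258, 284, 250, 266]
t=3: [176, 120, 123, 112, 114, 51]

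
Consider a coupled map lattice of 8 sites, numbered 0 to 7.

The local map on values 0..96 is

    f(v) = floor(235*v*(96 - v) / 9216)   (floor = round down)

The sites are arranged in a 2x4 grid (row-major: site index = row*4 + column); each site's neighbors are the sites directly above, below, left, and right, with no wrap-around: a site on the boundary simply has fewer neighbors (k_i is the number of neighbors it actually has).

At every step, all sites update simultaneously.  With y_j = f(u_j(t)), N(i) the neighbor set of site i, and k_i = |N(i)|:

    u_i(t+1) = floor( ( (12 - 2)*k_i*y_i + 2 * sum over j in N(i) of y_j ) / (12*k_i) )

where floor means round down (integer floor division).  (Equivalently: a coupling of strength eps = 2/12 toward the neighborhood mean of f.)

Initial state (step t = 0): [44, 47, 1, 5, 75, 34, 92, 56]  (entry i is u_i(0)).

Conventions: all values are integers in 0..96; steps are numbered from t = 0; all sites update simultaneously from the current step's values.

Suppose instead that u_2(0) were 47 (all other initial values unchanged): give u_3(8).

Simulating step by step:
t=0: [44, 47, 47, 5, 75, 34, 92, 56]
t=1: [56, 57, 52, 18, 42, 50, 16, 49]
t=2: [56, 56, 55, 38, 57, 56, 36, 53]
t=3: [56, 57, 56, 56, 56, 56, 55, 57]
t=4: [56, 56, 56, 56, 57, 56, 56, 56]
t=5: [56, 57, 57, 57, 56, 56, 57, 57]
t=6: [56, 56, 56, 56, 57, 56, 56, 56]
t=7: [56, 57, 57, 57, 56, 56, 57, 57]
t=8: [56, 56, 56, 56, 57, 56, 56, 56]

Answer: u_3(8) = 56
Key observation: This trace re-runs the system from the modified initial state.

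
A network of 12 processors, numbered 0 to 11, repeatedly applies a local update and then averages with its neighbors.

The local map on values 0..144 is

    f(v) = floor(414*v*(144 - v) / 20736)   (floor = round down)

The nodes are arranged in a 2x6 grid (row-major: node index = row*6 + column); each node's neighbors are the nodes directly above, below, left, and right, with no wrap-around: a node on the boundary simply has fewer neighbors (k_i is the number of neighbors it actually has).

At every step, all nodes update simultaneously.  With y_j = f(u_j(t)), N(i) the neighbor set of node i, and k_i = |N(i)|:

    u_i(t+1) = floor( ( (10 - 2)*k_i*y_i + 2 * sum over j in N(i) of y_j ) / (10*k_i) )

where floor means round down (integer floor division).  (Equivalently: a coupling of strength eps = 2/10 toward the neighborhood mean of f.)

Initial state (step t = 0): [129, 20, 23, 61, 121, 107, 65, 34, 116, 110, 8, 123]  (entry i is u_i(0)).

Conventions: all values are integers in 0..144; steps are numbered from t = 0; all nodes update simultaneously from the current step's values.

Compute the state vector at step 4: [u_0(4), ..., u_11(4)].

Simulating step by step:
t=0: [129, 20, 23, 61, 121, 107, 65, 34, 116, 110, 8, 123]
t=1: [45, 50, 58, 93, 57, 73, 92, 73, 64, 71, 28, 50]
t=2: [89, 93, 98, 95, 96, 101, 95, 101, 101, 99, 70, 91]
t=3: [96, 93, 90, 91, 92, 87, 91, 86, 86, 89, 100, 95]
t=4: [92, 94, 96, 96, 94, 97, 95, 98, 98, 96, 88, 92]

Answer: [92, 94, 96, 96, 94, 97, 95, 98, 98, 96, 88, 92]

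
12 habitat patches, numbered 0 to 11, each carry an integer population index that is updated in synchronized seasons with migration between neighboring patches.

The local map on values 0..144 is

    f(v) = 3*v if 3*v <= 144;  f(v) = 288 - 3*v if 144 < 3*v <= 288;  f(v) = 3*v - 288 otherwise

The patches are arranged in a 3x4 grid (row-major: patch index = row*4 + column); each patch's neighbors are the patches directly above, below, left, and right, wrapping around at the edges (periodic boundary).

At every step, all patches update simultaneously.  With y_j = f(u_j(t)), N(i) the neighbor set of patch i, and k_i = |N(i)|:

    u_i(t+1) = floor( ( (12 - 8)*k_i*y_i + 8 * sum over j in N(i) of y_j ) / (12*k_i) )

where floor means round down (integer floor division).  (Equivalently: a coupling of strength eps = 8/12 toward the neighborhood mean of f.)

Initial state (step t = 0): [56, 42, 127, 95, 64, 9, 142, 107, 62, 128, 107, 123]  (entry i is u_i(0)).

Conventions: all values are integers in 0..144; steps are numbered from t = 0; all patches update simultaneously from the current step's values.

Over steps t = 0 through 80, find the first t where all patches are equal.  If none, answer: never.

Simulating step by step:
t=0: [56, 42, 127, 95, 64, 9, 142, 107, 62, 128, 107, 123]  (not all equal)
t=1: [94, 98, 81, 55, 79, 85, 77, 64, 99, 80, 79, 55]  (not all equal)
t=2: [33, 24, 54, 86, 41, 38, 56, 91, 41, 32, 62, 87]  (not all equal)
t=3: [91, 96, 96, 54, 99, 106, 99, 55, 98, 100, 95, 54]  (not all equal)
t=4: [28, 9, 23, 86, 32, 15, 29, 86, 29, 10, 25, 85]  (not all equal)
t=5: [68, 47, 59, 46, 73, 55, 65, 51, 69, 49, 61, 48]  (not all equal)
t=6: [99, 123, 116, 125, 93, 115, 110, 119, 100, 122, 116, 124]  (not all equal)
t=7: [34, 61, 65, 66, 27, 54, 55, 60, 34, 61, 64, 66]  (not all equal)
t=8: [97, 106, 100, 95, 100, 111, 111, 100, 97, 106, 100, 96]  (not all equal)
t=9: [9, 25, 19, 5, 14, 34, 28, 14, 8, 25, 18, 5]  (not all equal)
t=10: [35, 68, 57, 28, 46, 80, 70, 40, 34, 67, 56, 27]  (not all equal)
t=11: [103, 87, 100, 98, 108, 80, 93, 103, 102, 88, 100, 98]  (not all equal)
t=12: [21, 26, 13, 12, 30, 32, 18, 16, 20, 25, 12, 11]  (not all equal)
t=13: [65, 71, 47, 42, 74, 81, 54, 51, 63, 70, 45, 41]  (not all equal)
t=14: [92, 84, 124, 124, 84, 72, 118, 118, 93, 85, 123, 123]  (not all equal)
t=15: [31, 45, 72, 68, 38, 52, 72, 66, 30, 44, 71, 67]  (not all equal)
t=16: [101, 116, 85, 85, 105, 119, 85, 89, 101, 116, 85, 85]  (not all equal)
t=17: [27, 49, 37, 28, 29, 53, 37, 28, 27, 49, 37, 28]  (not all equal)
t=18: [92, 124, 111, 88, 91, 123, 109, 89, 92, 124, 111, 88]  (not all equal)
t=19: [26, 65, 47, 25, 26, 64, 45, 24, 26, 65, 47, 25]  (not all equal)
t=20: [80, 99, 121, 86, 80, 98, 120, 84, 80, 99, 121, 86]  (not all equal)
t=21: [38, 26, 56, 41, 39, 25, 56, 42, 38, 26, 56, 41]  (not all equal)
t=22: [110, 90, 113, 121, 110, 90, 113, 122, 110, 90, 113, 121]  (not all equal)
t=23: [43, 27, 49, 66, 44, 27, 50, 66, 43, 27, 49, 66]  (not all equal)
t=24: [115, 99, 122, 105, 115, 99, 121, 105, 115, 99, 122, 105]  (not all equal)
t=25: [44, 28, 57, 40, 44, 28, 57, 40, 44, 28, 57, 40]  (not all equal)
t=26: [122, 97, 112, 121, 122, 97, 112, 121, 122, 97, 112, 121]  (not all equal)
t=27: [65, 23, 45, 71, 65, 23, 45, 71, 65, 23, 45, 71]  (not all equal)
t=28: [86, 84, 114, 88, 86, 84, 114, 88, 86, 84, 114, 88]  (not all equal)
t=29: [30, 38, 46, 30, 30, 38, 46, 30, 30, 38, 46, 30]  (not all equal)
t=30: [94, 114, 126, 98, 94, 114, 126, 98, 94, 114, 126, 98]  (not all equal)
t=31: [14, 52, 70, 20, 14, 52, 70, 20, 14, 52, 70, 20]  (not all equal)
t=32: [60, 108, 84, 60, 60, 108, 84, 60, 60, 108, 84, 60]  (not all equal)
t=33: [96, 48, 48, 96, 96, 48, 48, 96, 96, 48, 48, 96]  (not all equal)
t=34: [24, 120, 120, 24, 24, 120, 120, 24, 24, 120, 120, 24]  (not all equal)
t=35: [72, 72, 72, 72, 72, 72, 72, 72, 72, 72, 72, 72]  (all equal)

Answer: 35
Key observation: Synchronization is absorbing here: once all patches are equal they stay equal, and step 35 is the first all-equal step.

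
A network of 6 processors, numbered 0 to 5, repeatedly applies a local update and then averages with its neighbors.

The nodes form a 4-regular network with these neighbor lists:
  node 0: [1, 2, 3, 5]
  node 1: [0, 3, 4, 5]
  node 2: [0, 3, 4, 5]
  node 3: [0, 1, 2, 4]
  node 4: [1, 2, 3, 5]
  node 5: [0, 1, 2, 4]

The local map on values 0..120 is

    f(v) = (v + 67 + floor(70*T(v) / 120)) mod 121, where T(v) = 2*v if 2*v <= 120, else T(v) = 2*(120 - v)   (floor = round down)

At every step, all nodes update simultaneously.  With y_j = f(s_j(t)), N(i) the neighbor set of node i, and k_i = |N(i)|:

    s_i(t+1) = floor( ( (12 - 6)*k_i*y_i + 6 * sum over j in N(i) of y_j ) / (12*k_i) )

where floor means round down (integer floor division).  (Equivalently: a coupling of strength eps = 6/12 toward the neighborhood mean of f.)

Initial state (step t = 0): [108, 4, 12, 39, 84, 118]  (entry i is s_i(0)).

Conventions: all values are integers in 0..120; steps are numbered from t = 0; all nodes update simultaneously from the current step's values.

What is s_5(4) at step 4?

Simulating step by step:
t=0: [108, 4, 12, 39, 84, 118]
t=1: [67, 67, 76, 53, 69, 71]
t=2: [72, 72, 71, 66, 72, 73]
t=3: [74, 74, 74, 74, 74, 73]
t=4: [73, 73, 73, 73, 73, 73]

Answer: s_5(4) = 73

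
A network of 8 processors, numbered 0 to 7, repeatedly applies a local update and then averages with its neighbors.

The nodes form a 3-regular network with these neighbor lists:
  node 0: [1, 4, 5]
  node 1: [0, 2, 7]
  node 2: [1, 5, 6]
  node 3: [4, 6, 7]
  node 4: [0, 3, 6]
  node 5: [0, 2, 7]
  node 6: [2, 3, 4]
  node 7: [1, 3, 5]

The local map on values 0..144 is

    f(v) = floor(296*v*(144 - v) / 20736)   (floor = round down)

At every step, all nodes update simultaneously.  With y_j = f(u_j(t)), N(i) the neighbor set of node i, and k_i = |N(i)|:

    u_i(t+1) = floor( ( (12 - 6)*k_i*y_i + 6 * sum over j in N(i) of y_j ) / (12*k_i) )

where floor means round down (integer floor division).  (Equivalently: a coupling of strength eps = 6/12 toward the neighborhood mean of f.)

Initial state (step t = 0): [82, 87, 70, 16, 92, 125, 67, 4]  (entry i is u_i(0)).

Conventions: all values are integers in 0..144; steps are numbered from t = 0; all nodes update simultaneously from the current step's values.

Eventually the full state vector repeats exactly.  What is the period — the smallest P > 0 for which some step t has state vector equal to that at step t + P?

Answer: 1
Key observation: The state at step 4, [73, 73, 73, 73, 73, 73, 73, 73], reappears at step 5 — and no state repeats earlier — so the cycle the system enters has period 1.

Derivation:
t=0: [82, 87, 70, 16, 92, 125, 67, 4]
t=1: [64, 60, 65, 39, 63, 41, 64, 25]
t=2: [70, 66, 70, 60, 70, 61, 70, 52]
t=3: [72, 72, 72, 71, 72, 71, 72, 70]
t=4: [73, 73, 73, 73, 73, 73, 73, 73]
t=5: [73, 73, 73, 73, 73, 73, 73, 73]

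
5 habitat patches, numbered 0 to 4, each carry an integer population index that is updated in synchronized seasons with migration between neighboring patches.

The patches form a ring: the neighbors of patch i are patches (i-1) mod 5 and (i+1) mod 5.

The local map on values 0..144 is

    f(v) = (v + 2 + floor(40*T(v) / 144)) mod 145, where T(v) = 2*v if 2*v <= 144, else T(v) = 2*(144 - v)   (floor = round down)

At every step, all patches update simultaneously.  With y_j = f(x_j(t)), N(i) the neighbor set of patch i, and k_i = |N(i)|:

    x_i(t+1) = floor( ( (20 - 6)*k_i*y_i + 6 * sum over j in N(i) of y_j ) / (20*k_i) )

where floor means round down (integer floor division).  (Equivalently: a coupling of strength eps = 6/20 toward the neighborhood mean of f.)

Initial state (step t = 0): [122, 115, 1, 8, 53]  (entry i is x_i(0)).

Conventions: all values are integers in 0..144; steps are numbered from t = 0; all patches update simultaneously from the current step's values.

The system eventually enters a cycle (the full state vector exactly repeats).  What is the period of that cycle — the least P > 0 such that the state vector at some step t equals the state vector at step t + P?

Answer: 6
Key observation: The state at step 6, [43, 122, 142, 142, 122], reappears at step 12 — and no state repeats earlier — so the cycle the system enters has period 6.

Derivation:
t=0: [122, 115, 1, 8, 53]
t=1: [127, 113, 24, 22, 81]
t=2: [134, 118, 52, 48, 108]
t=3: [138, 127, 88, 85, 123]
t=4: [141, 136, 123, 121, 134]
t=5: [143, 141, 136, 136, 140]
t=6: [43, 122, 142, 142, 122]
t=7: [88, 105, 20, 20, 105]
t=8: [123, 112, 47, 47, 112]
t=9: [134, 123, 83, 83, 123]
t=10: [139, 134, 120, 120, 134]
t=11: [142, 140, 135, 135, 140]
t=12: [43, 122, 142, 142, 122]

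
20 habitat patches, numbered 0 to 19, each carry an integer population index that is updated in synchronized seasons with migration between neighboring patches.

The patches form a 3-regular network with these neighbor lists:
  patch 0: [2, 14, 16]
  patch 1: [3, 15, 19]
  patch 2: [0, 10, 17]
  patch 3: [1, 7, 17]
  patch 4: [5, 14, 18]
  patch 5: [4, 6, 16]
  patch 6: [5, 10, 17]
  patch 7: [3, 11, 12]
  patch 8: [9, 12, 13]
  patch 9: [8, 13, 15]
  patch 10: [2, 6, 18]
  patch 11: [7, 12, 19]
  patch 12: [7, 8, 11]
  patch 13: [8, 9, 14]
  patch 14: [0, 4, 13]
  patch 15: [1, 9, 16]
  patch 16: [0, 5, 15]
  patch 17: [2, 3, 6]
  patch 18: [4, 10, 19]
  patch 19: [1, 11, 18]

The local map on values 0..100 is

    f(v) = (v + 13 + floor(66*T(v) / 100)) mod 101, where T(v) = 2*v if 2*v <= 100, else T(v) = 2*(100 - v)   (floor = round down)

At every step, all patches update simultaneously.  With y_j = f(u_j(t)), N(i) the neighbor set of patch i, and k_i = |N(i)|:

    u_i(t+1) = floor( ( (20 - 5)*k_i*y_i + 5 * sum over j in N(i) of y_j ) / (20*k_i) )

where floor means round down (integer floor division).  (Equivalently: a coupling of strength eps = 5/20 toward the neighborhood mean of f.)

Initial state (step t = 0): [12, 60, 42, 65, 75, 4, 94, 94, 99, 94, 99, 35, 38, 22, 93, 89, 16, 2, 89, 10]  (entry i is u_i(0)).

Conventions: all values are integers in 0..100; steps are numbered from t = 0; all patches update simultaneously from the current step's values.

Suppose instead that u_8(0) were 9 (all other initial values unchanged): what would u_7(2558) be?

Simulating step by step:
t=0: [12, 60, 42, 65, 75, 4, 94, 94, 9, 94, 99, 35, 38, 22, 93, 89, 16, 2, 89, 10]
t=1: [36, 24, 12, 21, 19, 23, 14, 19, 31, 19, 12, 74, 11, 53, 20, 18, 43, 16, 16, 38]
t=2: [81, 60, 45, 60, 57, 58, 46, 52, 73, 56, 41, 22, 41, 36, 59, 51, 26, 49, 45, 11]
t=3: [23, 25, 16, 24, 24, 28, 18, 28, 25, 31, 9, 54, 14, 77, 30, 30, 60, 23, 17, 37]
t=4: [62, 73, 51, 68, 68, 69, 55, 69, 65, 77, 37, 37, 48, 34, 74, 76, 36, 63, 55, 85]
t=5: [29, 19, 32, 21, 22, 27, 31, 27, 28, 25, 80, 78, 29, 73, 26, 25, 77, 23, 30, 24]
t=6: [74, 59, 78, 62, 67, 70, 76, 69, 72, 67, 34, 32, 74, 33, 68, 65, 33, 68, 74, 64]
t=7: [25, 24, 25, 23, 21, 26, 25, 26, 25, 27, 73, 70, 25, 72, 27, 28, 72, 21, 26, 28]
t=8: [67, 69, 65, 66, 64, 67, 66, 67, 67, 70, 32, 34, 67, 33, 68, 71, 33, 63, 67, 71]
t=9: [27, 21, 28, 22, 22, 27, 27, 27, 27, 26, 70, 73, 27, 72, 27, 26, 72, 22, 27, 26]
t=10: [70, 63, 71, 64, 66, 69, 69, 69, 70, 68, 34, 33, 70, 33, 69, 67, 33, 66, 69, 67]
t=11: [26, 22, 26, 22, 21, 26, 26, 26, 26, 27, 73, 72, 26, 72, 26, 27, 72, 21, 27, 27]
t=12: [68, 65, 67, 64, 64, 67, 67, 67, 68, 70, 33, 33, 68, 33, 67, 69, 33, 63, 69, 69]
t=13: [27, 22, 27, 22, 22, 27, 27, 27, 27, 26, 72, 72, 27, 72, 27, 26, 72, 22, 26, 26]
t=14: [70, 65, 69, 64, 66, 69, 69, 69, 70, 68, 33, 33, 70, 33, 69, 67, 33, 65, 67, 67]
t=15: [26, 22, 26, 22, 21, 26, 26, 26, 26, 27, 72, 72, 26, 72, 26, 27, 72, 22, 27, 27]
t=16: [68, 65, 67, 64, 64, 67, 67, 67, 68, 70, 33, 33, 68, 33, 67, 69, 33, 65, 69, 69]
t=17: [27, 22, 27, 22, 22, 27, 27, 27, 27, 26, 72, 72, 27, 72, 27, 26, 72, 22, 26, 26]

Answer: u_7(2558) = 69
Key observation: The state at step 13, [27, 22, 27, 22, 22, 27, 27, 27, 27, 26, 72, 72, 27, 72, 27, 26, 72, 22, 26, 26], reappears at step 17: the system is in a cycle of period 4 from step 13 on.  Therefore the state at step 2558 equals the state at step 13 + ((2558 - 13) mod 4) = 14, which is [70, 65, 69, 64, 66, 69, 69, 69, 70, 68, 33, 33, 70, 33, 69, 67, 33, 65, 67, 67].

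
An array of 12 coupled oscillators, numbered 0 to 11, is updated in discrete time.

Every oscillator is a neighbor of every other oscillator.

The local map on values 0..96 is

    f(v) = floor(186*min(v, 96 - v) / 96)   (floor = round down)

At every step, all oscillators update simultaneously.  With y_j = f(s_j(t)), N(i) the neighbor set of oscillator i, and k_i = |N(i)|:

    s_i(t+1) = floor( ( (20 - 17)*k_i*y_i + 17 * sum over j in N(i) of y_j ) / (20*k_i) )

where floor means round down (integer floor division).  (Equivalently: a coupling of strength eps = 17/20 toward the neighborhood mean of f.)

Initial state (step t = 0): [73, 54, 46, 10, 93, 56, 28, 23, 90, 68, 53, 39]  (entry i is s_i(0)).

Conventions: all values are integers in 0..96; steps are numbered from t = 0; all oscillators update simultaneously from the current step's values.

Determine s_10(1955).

Answer: s_10(1955) = 36
Key observation: The state at step 17, [69, 69, 69, 69, 69, 69, 69, 69, 69, 69, 69, 69], reappears at step 24: the system is in a cycle of period 7 from step 17 on.  Therefore the state at step 1955 equals the state at step 17 + ((1955 - 17) mod 7) = 23, which is [36, 36, 36, 36, 36, 36, 36, 36, 36, 36, 36, 36].

Derivation:
t=0: [73, 54, 46, 10, 93, 56, 28, 23, 90, 68, 53, 39]
t=1: [52, 55, 55, 50, 49, 54, 53, 52, 49, 53, 55, 54]
t=2: [83, 83, 83, 84, 84, 83, 83, 83, 84, 83, 83, 83]
t=3: [24, 24, 24, 24, 24, 24, 24, 24, 24, 24, 24, 24]
t=4: [46, 46, 46, 46, 46, 46, 46, 46, 46, 46, 46, 46]
t=5: [89, 89, 89, 89, 89, 89, 89, 89, 89, 89, 89, 89]
t=6: [13, 13, 13, 13, 13, 13, 13, 13, 13, 13, 13, 13]
t=7: [25, 25, 25, 25, 25, 25, 25, 25, 25, 25, 25, 25]
t=8: [48, 48, 48, 48, 48, 48, 48, 48, 48, 48, 48, 48]
t=9: [93, 93, 93, 93, 93, 93, 93, 93, 93, 93, 93, 93]
t=10: [5, 5, 5, 5, 5, 5, 5, 5, 5, 5, 5, 5]
t=11: [9, 9, 9, 9, 9, 9, 9, 9, 9, 9, 9, 9]
t=12: [17, 17, 17, 17, 17, 17, 17, 17, 17, 17, 17, 17]
t=13: [32, 32, 32, 32, 32, 32, 32, 32, 32, 32, 32, 32]
t=14: [62, 62, 62, 62, 62, 62, 62, 62, 62, 62, 62, 62]
t=15: [65, 65, 65, 65, 65, 65, 65, 65, 65, 65, 65, 65]
t=16: [60, 60, 60, 60, 60, 60, 60, 60, 60, 60, 60, 60]
t=17: [69, 69, 69, 69, 69, 69, 69, 69, 69, 69, 69, 69]
t=18: [52, 52, 52, 52, 52, 52, 52, 52, 52, 52, 52, 52]
t=19: [85, 85, 85, 85, 85, 85, 85, 85, 85, 85, 85, 85]
t=20: [21, 21, 21, 21, 21, 21, 21, 21, 21, 21, 21, 21]
t=21: [40, 40, 40, 40, 40, 40, 40, 40, 40, 40, 40, 40]
t=22: [77, 77, 77, 77, 77, 77, 77, 77, 77, 77, 77, 77]
t=23: [36, 36, 36, 36, 36, 36, 36, 36, 36, 36, 36, 36]
t=24: [69, 69, 69, 69, 69, 69, 69, 69, 69, 69, 69, 69]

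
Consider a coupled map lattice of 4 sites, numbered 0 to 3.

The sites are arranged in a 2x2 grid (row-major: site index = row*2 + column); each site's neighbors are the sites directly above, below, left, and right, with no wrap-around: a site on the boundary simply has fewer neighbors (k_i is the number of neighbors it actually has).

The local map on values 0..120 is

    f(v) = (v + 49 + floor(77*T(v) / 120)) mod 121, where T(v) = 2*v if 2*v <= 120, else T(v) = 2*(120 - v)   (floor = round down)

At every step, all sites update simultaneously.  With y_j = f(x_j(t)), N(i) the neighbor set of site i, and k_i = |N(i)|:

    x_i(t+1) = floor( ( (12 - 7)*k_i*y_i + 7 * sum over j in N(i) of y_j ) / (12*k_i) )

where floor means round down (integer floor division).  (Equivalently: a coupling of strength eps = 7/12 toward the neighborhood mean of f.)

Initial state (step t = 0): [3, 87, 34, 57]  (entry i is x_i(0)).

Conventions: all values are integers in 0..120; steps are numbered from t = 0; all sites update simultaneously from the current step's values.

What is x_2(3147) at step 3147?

Answer: x_2(3147) = 63
Key observation: The state at step 6, [64, 64, 64, 64], reappears at step 8: the system is in a cycle of period 2 from step 6 on.  Therefore the state at step 3147 equals the state at step 6 + ((3147 - 6) mod 2) = 7, which is [63, 63, 63, 63].

Derivation:
t=0: [3, 87, 34, 57]
t=1: [41, 56, 35, 42]
t=2: [26, 35, 15, 27]
t=3: [71, 66, 98, 72]
t=4: [59, 61, 58, 59]
t=5: [62, 62, 61, 62]
t=6: [64, 64, 64, 64]
t=7: [63, 63, 63, 63]
t=8: [64, 64, 64, 64]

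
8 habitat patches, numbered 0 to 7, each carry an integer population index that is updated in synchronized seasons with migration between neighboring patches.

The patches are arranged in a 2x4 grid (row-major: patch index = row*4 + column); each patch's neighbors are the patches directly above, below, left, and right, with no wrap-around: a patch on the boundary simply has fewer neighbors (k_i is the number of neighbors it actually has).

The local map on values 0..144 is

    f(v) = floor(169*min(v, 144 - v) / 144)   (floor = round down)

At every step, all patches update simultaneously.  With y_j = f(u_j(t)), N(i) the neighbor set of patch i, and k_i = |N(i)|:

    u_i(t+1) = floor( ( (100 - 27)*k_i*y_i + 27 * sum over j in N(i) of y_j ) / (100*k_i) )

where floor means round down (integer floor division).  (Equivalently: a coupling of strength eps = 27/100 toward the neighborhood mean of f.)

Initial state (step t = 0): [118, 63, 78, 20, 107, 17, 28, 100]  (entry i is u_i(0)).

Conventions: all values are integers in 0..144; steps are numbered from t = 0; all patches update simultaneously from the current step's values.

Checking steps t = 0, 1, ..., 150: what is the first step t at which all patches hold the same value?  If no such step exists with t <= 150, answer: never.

Simulating step by step:
t=0: [118, 63, 78, 20, 107, 17, 28, 100]  (not all equal)
t=1: [37, 64, 67, 34, 38, 27, 36, 44]  (not all equal)
t=2: [47, 68, 70, 45, 42, 37, 45, 48]  (not all equal)
t=3: [57, 73, 76, 56, 49, 47, 54, 54]  (not all equal)
t=4: [67, 78, 76, 66, 57, 58, 63, 63]  (not all equal)
t=5: [76, 76, 78, 76, 67, 69, 73, 73]  (not all equal)
t=6: [78, 78, 77, 79, 78, 80, 82, 82]  (not all equal)
t=7: [77, 76, 77, 75, 76, 75, 72, 72]  (not all equal)
t=8: [78, 78, 78, 80, 79, 80, 83, 83]  (not all equal)
t=9: [76, 76, 76, 74, 76, 74, 71, 71]  (not all equal)
t=10: [79, 79, 79, 81, 79, 81, 82, 82]  (not all equal)
t=11: [76, 75, 75, 73, 75, 73, 72, 72]  (not all equal)
t=12: [79, 80, 80, 82, 80, 82, 83, 83]  (not all equal)
t=13: [75, 74, 74, 72, 74, 72, 71, 71]  (not all equal)
t=14: [80, 82, 82, 83, 82, 83, 83, 83]  (not all equal)
t=15: [74, 72, 71, 71, 72, 71, 71, 71]  (not all equal)
t=16: [82, 83, 83, 83, 83, 83, 83, 83]  (not all equal)
t=17: [71, 71, 71, 71, 71, 71, 71, 71]  (all equal)

Answer: 17
Key observation: Synchronization is absorbing here: once all patches are equal they stay equal, and step 17 is the first all-equal step.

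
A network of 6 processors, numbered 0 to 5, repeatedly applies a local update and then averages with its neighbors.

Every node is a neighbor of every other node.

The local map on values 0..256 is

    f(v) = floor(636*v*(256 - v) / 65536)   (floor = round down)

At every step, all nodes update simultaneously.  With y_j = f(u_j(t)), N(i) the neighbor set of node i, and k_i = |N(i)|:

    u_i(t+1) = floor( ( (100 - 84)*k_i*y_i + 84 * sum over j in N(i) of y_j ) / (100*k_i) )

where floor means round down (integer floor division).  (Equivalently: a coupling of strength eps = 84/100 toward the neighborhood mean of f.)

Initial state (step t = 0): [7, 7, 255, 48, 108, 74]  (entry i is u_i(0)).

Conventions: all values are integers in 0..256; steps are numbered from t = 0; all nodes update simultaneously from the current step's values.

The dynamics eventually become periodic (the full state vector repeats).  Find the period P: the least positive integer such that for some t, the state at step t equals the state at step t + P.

Answer: 2
Key observation: The state at step 6, [152, 152, 152, 152, 152, 152], reappears at step 8 — and no state repeats earlier — so the cycle the system enters has period 2.

Derivation:
t=0: [7, 7, 255, 48, 108, 74]
t=1: [69, 69, 69, 68, 68, 68]
t=2: [124, 124, 124, 124, 124, 124]
t=3: [158, 158, 158, 158, 158, 158]
t=4: [150, 150, 150, 150, 150, 150]
t=5: [154, 154, 154, 154, 154, 154]
t=6: [152, 152, 152, 152, 152, 152]
t=7: [153, 153, 153, 153, 153, 153]
t=8: [152, 152, 152, 152, 152, 152]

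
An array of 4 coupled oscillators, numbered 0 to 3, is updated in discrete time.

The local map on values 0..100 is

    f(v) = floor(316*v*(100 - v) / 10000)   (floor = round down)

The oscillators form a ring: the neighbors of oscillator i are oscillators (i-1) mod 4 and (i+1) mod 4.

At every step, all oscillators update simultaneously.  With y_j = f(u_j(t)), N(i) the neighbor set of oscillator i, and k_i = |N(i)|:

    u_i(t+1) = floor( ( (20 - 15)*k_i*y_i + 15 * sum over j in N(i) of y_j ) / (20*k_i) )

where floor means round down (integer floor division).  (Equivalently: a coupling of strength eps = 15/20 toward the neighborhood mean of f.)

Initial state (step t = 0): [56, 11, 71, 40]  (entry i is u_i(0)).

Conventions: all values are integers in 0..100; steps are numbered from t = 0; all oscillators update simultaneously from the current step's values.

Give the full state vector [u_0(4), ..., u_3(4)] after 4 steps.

Answer: [73, 74, 73, 74]

Derivation:
t=0: [56, 11, 71, 40]
t=1: [58, 60, 55, 72]
t=2: [70, 76, 71, 73]
t=3: [61, 63, 60, 64]
t=4: [73, 74, 73, 74]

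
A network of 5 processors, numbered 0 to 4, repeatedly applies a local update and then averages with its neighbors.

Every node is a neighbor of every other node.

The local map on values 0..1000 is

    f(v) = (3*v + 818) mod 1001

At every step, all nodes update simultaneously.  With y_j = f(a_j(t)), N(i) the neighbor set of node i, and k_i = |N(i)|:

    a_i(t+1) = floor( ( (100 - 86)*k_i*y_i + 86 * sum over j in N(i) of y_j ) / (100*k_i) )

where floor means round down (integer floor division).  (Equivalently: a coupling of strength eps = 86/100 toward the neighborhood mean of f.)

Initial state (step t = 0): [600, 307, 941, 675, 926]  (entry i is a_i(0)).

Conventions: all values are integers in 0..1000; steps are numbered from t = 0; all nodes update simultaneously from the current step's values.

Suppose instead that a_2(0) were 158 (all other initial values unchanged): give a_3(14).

Simulating step by step:
t=0: [600, 307, 158, 675, 926]
t=1: [615, 606, 640, 598, 617]
t=2: [661, 663, 656, 665, 661]
t=3: [799, 799, 800, 798, 799]
t=4: [212, 212, 211, 212, 212]
t=5: [452, 452, 452, 452, 452]
t=6: [172, 172, 172, 172, 172]
t=7: [333, 333, 333, 333, 333]
t=8: [816, 816, 816, 816, 816]
t=9: [263, 263, 263, 263, 263]
t=10: [606, 606, 606, 606, 606]
t=11: [634, 634, 634, 634, 634]
t=12: [718, 718, 718, 718, 718]
t=13: [970, 970, 970, 970, 970]
t=14: [725, 725, 725, 725, 725]

Answer: a_3(14) = 725
Key observation: This trace re-runs the system from the modified initial state.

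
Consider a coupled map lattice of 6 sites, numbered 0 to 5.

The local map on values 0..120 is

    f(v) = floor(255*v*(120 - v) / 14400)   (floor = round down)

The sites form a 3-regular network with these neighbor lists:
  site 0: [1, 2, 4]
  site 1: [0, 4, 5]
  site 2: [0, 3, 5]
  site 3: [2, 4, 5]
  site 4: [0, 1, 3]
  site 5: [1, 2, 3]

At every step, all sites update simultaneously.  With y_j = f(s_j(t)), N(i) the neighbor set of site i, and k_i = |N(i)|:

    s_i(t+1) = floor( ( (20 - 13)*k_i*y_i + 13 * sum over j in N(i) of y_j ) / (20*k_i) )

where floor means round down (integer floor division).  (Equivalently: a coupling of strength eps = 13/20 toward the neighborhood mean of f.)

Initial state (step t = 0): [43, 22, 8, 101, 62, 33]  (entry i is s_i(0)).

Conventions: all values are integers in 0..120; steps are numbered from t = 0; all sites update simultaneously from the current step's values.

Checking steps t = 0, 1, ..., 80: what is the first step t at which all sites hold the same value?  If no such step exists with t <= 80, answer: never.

Simulating step by step:
t=0: [43, 22, 8, 101, 62, 33]  (not all equal)
t=1: [45, 50, 35, 39, 50, 36]  (not all equal)
t=2: [58, 58, 54, 55, 59, 54]  (not all equal)
t=3: [63, 63, 63, 63, 63, 63]  (all equal)

Answer: 3
Key observation: Synchronization is absorbing here: once all sites are equal they stay equal, and step 3 is the first all-equal step.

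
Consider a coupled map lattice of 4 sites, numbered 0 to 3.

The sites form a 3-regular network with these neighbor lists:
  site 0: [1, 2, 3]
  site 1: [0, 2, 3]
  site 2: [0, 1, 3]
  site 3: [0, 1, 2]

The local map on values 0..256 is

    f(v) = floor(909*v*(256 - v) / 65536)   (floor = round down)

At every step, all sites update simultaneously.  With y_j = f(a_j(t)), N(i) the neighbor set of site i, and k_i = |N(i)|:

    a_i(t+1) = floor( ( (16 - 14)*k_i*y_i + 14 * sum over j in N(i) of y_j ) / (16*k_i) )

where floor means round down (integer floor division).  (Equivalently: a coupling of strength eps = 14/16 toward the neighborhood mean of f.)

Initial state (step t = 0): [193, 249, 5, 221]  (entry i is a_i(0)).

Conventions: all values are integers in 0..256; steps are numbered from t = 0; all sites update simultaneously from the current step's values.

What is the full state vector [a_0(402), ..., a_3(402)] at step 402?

Simulating step by step:
t=0: [193, 249, 5, 221]
t=1: [64, 88, 89, 74]
t=2: [195, 189, 189, 192]
t=3: [172, 170, 170, 171]
t=4: [201, 201, 201, 201]
t=5: [153, 153, 153, 153]
t=6: [218, 218, 218, 218]
t=7: [114, 114, 114, 114]
t=8: [224, 224, 224, 224]
t=9: [99, 99, 99, 99]
t=10: [215, 215, 215, 215]
t=11: [122, 122, 122, 122]
t=12: [226, 226, 226, 226]
t=13: [94, 94, 94, 94]
t=14: [211, 211, 211, 211]
t=15: [131, 131, 131, 131]
t=16: [227, 227, 227, 227]
t=17: [91, 91, 91, 91]
t=18: [208, 208, 208, 208]
t=19: [138, 138, 138, 138]
t=20: [225, 225, 225, 225]
t=21: [96, 96, 96, 96]
t=22: [213, 213, 213, 213]
t=23: [127, 127, 127, 127]
t=24: [227, 227, 227, 227]

Answer: [208, 208, 208, 208]
Key observation: The state at step 16, [227, 227, 227, 227], reappears at step 24: the system is in a cycle of period 8 from step 16 on.  Therefore the state at step 402 equals the state at step 16 + ((402 - 16) mod 8) = 18, which is [208, 208, 208, 208].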